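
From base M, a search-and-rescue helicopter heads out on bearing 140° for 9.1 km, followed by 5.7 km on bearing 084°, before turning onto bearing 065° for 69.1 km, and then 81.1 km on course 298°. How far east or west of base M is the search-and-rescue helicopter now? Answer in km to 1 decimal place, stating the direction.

Leg 1 (140°, 9.1 km): east 9.1 sin 140° = 5.85, north 9.1 cos 140° = -6.97
Leg 2 (084°, 5.7 km): east 5.7 sin 84° = 5.67, north 5.7 cos 84° = 0.60
Leg 3 (065°, 69.1 km): east 69.1 sin 65° = 62.63, north 69.1 cos 65° = 29.20
Leg 4 (298°, 81.1 km): east 81.1 sin 298° = -71.61, north 81.1 cos 298° = 38.07
Net east component: 2.54 km.

2.5 km east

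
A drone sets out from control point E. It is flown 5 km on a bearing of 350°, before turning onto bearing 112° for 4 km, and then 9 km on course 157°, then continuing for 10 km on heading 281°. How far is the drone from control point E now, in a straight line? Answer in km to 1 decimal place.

Leg 1 (350°, 5 km): east 5 sin 350° = -0.87, north 5 cos 350° = 4.92
Leg 2 (112°, 4 km): east 4 sin 112° = 3.71, north 4 cos 112° = -1.50
Leg 3 (157°, 9 km): east 9 sin 157° = 3.52, north 9 cos 157° = -8.28
Leg 4 (281°, 10 km): east 10 sin 281° = -9.82, north 10 cos 281° = 1.91
Net: -3.46 east, -2.95 north. Distance = √((-3.46)² + (-2.95)²) = 4.547 km.

4.5 km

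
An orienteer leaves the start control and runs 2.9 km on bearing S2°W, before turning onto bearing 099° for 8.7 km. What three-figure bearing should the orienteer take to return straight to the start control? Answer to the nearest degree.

Leg 1 (S2°W, 2.9 km): east 2.9 sin 182° = -0.10, north 2.9 cos 182° = -2.90
Leg 2 (099°, 8.7 km): east 8.7 sin 99° = 8.59, north 8.7 cos 99° = -1.36
Net displacement: 8.49 east, -4.26 north. Direction back to start is (-8.49, 4.26): bearing = atan2(-8.49, 4.26) mod 360° = 296.64° ≈ 297°.

297°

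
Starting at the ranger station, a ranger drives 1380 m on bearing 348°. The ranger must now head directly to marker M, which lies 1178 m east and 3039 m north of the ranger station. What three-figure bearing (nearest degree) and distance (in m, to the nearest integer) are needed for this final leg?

Leg 1 (348°, 1380 m): east 1380 sin 348° = -286.92, north 1380 cos 348° = 1349.84
Current position: (-286.92, 1349.84). Target: (1178, 3039). Remaining: Δeast = 1464.92, Δnorth = 1689.16.
Bearing = atan2(1464.92, 1689.16) mod 360° = 40.93°; distance = √((1464.92)² + (1689.16)²) = 2235.897 m.

041°, 2236 m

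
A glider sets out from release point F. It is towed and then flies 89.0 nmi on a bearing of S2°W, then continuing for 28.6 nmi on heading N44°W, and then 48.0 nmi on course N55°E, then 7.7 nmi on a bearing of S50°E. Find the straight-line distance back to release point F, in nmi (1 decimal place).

50.9 nmi

Leg 1 (S2°W, 89.0 nmi): east 89.0 sin 182° = -3.11, north 89.0 cos 182° = -88.95
Leg 2 (N44°W, 28.6 nmi): east 28.6 sin 316° = -19.87, north 28.6 cos 316° = 20.57
Leg 3 (N55°E, 48.0 nmi): east 48.0 sin 55° = 39.32, north 48.0 cos 55° = 27.53
Leg 4 (S50°E, 7.7 nmi): east 7.7 sin 130° = 5.90, north 7.7 cos 130° = -4.95
Net: 22.24 east, -45.79 north. Distance = √((22.24)² + (-45.79)²) = 50.908 nmi.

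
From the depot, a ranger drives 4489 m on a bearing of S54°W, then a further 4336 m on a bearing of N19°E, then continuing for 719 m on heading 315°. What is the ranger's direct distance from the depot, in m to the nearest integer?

3365 m

Leg 1 (S54°W, 4489 m): east 4489 sin 234° = -3631.68, north 4489 cos 234° = -2638.57
Leg 2 (N19°E, 4336 m): east 4336 sin 19° = 1411.66, north 4336 cos 19° = 4099.77
Leg 3 (315°, 719 m): east 719 sin 315° = -508.41, north 719 cos 315° = 508.41
Net: -2728.42 east, 1969.61 north. Distance = √((-2728.42)² + (1969.61)²) = 3365.065 m.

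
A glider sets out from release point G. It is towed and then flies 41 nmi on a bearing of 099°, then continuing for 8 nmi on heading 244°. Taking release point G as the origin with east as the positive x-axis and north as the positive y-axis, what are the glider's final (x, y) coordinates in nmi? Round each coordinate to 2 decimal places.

(33.30, -9.92)

Leg 1 (099°, 41 nmi): east 41 sin 99° = 40.50, north 41 cos 99° = -6.41
Leg 2 (244°, 8 nmi): east 8 sin 244° = -7.19, north 8 cos 244° = -3.51
Summing: 33.30 nmi east, -9.92 nmi north → (33.30, -9.92).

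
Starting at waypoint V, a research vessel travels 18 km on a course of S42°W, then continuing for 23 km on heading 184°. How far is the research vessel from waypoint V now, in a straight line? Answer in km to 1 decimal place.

Leg 1 (S42°W, 18 km): east 18 sin 222° = -12.04, north 18 cos 222° = -13.38
Leg 2 (184°, 23 km): east 23 sin 184° = -1.60, north 23 cos 184° = -22.94
Net: -13.65 east, -36.32 north. Distance = √((-13.65)² + (-36.32)²) = 38.800 km.

38.8 km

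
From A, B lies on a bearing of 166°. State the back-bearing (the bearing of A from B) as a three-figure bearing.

346°

Back-bearing = 166° + 180° = 346°.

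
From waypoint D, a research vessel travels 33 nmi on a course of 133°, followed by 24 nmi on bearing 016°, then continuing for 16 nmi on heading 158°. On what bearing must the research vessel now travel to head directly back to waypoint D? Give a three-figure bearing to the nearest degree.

Leg 1 (133°, 33 nmi): east 33 sin 133° = 24.13, north 33 cos 133° = -22.51
Leg 2 (016°, 24 nmi): east 24 sin 16° = 6.62, north 24 cos 16° = 23.07
Leg 3 (158°, 16 nmi): east 16 sin 158° = 5.99, north 16 cos 158° = -14.83
Net displacement: 36.74 east, -14.27 north. Direction back to start is (-36.74, 14.27): bearing = atan2(-36.74, 14.27) mod 360° = 291.23° ≈ 291°.

291°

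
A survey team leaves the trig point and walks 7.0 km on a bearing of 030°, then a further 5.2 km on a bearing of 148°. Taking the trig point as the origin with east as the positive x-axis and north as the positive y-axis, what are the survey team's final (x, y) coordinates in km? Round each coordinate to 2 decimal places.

Leg 1 (030°, 7.0 km): east 7.0 sin 30° = 3.50, north 7.0 cos 30° = 6.06
Leg 2 (148°, 5.2 km): east 5.2 sin 148° = 2.76, north 5.2 cos 148° = -4.41
Summing: 6.26 km east, 1.65 km north → (6.26, 1.65).

(6.26, 1.65)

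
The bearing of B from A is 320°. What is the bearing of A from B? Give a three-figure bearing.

Back-bearing = 320° − 180° = 140°.

140°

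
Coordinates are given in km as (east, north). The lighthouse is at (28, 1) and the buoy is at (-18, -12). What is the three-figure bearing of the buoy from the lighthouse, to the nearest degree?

Δeast = -18 − 28 = -46.00; Δnorth = -12 − 1 = -13.00.
Bearing = atan2(Δeast, Δnorth) mod 360° = 254.22° ≈ 254°.

254°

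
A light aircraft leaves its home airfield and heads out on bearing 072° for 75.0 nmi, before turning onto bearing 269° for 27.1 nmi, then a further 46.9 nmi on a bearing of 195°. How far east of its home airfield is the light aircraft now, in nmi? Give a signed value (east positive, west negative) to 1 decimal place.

32.1 nmi

Leg 1 (072°, 75.0 nmi): east 75.0 sin 72° = 71.33, north 75.0 cos 72° = 23.18
Leg 2 (269°, 27.1 nmi): east 27.1 sin 269° = -27.10, north 27.1 cos 269° = -0.47
Leg 3 (195°, 46.9 nmi): east 46.9 sin 195° = -12.14, north 46.9 cos 195° = -45.30
Net east component: 32.09 nmi.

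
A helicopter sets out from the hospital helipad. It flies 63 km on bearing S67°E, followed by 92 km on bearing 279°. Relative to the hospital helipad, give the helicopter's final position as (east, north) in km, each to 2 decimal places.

(-32.88, -10.22)

Leg 1 (S67°E, 63 km): east 63 sin 113° = 57.99, north 63 cos 113° = -24.62
Leg 2 (279°, 92 km): east 92 sin 279° = -90.87, north 92 cos 279° = 14.39
Summing: -32.88 km east, -10.22 km north → (-32.88, -10.22).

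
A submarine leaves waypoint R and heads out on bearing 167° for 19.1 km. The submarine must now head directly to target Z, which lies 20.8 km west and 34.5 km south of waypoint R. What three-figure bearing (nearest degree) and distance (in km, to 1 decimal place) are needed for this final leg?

238°, 29.7 km

Leg 1 (167°, 19.1 km): east 19.1 sin 167° = 4.30, north 19.1 cos 167° = -18.61
Current position: (4.30, -18.61). Target: (-20.8, -34.5). Remaining: Δeast = -25.10, Δnorth = -15.89.
Bearing = atan2(-25.10, -15.89) mod 360° = 237.66°; distance = √((-25.10)² + (-15.89)²) = 29.704 km.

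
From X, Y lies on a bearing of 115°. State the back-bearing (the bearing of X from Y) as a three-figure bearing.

Back-bearing = 115° + 180° = 295°.

295°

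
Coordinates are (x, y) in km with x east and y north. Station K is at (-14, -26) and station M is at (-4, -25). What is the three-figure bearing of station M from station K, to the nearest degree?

Δeast = -4 − -14 = 10.00; Δnorth = -25 − -26 = 1.00.
Bearing = atan2(Δeast, Δnorth) mod 360° = 84.29° ≈ 084°.

084°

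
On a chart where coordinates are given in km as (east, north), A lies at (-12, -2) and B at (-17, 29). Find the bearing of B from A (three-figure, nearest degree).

351°

Δeast = -17 − -12 = -5.00; Δnorth = 29 − -2 = 31.00.
Bearing = atan2(Δeast, Δnorth) mod 360° = 350.84° ≈ 351°.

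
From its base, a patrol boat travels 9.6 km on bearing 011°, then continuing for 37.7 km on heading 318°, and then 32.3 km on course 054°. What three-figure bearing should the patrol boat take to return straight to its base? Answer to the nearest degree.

Leg 1 (011°, 9.6 km): east 9.6 sin 11° = 1.83, north 9.6 cos 11° = 9.42
Leg 2 (318°, 37.7 km): east 37.7 sin 318° = -25.23, north 37.7 cos 318° = 28.02
Leg 3 (054°, 32.3 km): east 32.3 sin 54° = 26.13, north 32.3 cos 54° = 18.99
Net displacement: 2.74 east, 56.43 north. Direction back to start is (-2.74, -56.43): bearing = atan2(-2.74, -56.43) mod 360° = 182.78° ≈ 183°.

183°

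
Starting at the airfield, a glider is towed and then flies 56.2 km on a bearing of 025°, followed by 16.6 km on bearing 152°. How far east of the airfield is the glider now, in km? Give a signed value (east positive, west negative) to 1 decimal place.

Leg 1 (025°, 56.2 km): east 56.2 sin 25° = 23.75, north 56.2 cos 25° = 50.93
Leg 2 (152°, 16.6 km): east 16.6 sin 152° = 7.79, north 16.6 cos 152° = -14.66
Net east component: 31.54 km.

31.5 km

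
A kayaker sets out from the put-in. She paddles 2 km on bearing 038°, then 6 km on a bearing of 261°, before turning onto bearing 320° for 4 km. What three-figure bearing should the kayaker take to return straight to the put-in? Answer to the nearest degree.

Leg 1 (038°, 2 km): east 2 sin 38° = 1.23, north 2 cos 38° = 1.58
Leg 2 (261°, 6 km): east 6 sin 261° = -5.93, north 6 cos 261° = -0.94
Leg 3 (320°, 4 km): east 4 sin 320° = -2.57, north 4 cos 320° = 3.06
Net displacement: -7.27 east, 3.70 north. Direction back to start is (7.27, -3.70): bearing = atan2(7.27, -3.70) mod 360° = 117.00° ≈ 117°.

117°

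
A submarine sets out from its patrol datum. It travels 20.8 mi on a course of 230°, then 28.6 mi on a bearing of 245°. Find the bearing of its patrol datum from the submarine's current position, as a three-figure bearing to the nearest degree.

059°

Leg 1 (230°, 20.8 mi): east 20.8 sin 230° = -15.93, north 20.8 cos 230° = -13.37
Leg 2 (245°, 28.6 mi): east 28.6 sin 245° = -25.92, north 28.6 cos 245° = -12.09
Net displacement: -41.85 east, -25.46 north. Direction back to start is (41.85, 25.46): bearing = atan2(41.85, 25.46) mod 360° = 58.69° ≈ 059°.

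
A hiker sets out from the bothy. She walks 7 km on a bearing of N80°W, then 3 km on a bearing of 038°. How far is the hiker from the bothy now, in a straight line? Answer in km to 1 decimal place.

6.2 km

Leg 1 (N80°W, 7 km): east 7 sin 280° = -6.89, north 7 cos 280° = 1.22
Leg 2 (038°, 3 km): east 3 sin 38° = 1.85, north 3 cos 38° = 2.36
Net: -5.05 east, 3.58 north. Distance = √((-5.05)² + (3.58)²) = 6.187 km.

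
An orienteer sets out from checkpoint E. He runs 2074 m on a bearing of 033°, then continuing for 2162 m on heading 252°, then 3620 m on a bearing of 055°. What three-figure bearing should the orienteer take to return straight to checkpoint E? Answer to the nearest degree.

Leg 1 (033°, 2074 m): east 2074 sin 33° = 1129.58, north 2074 cos 33° = 1739.40
Leg 2 (252°, 2162 m): east 2162 sin 252° = -2056.18, north 2162 cos 252° = -668.09
Leg 3 (055°, 3620 m): east 3620 sin 55° = 2965.33, north 3620 cos 55° = 2076.35
Net displacement: 2038.73 east, 3147.65 north. Direction back to start is (-2038.73, -3147.65): bearing = atan2(-2038.73, -3147.65) mod 360° = 212.93° ≈ 213°.

213°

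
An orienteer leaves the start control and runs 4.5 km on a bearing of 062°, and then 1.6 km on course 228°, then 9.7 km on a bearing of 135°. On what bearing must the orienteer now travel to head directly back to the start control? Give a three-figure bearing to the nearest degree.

Leg 1 (062°, 4.5 km): east 4.5 sin 62° = 3.97, north 4.5 cos 62° = 2.11
Leg 2 (228°, 1.6 km): east 1.6 sin 228° = -1.19, north 1.6 cos 228° = -1.07
Leg 3 (135°, 9.7 km): east 9.7 sin 135° = 6.86, north 9.7 cos 135° = -6.86
Net displacement: 9.64 east, -5.82 north. Direction back to start is (-9.64, 5.82): bearing = atan2(-9.64, 5.82) mod 360° = 301.10° ≈ 301°.

301°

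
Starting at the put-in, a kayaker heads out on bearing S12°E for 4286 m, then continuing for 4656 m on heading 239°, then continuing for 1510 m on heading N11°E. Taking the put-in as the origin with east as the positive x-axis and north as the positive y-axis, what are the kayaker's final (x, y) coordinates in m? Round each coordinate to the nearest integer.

(-2812, -5108)

Leg 1 (S12°E, 4286 m): east 4286 sin 168° = 891.11, north 4286 cos 168° = -4192.34
Leg 2 (239°, 4656 m): east 4656 sin 239° = -3990.97, north 4656 cos 239° = -2398.02
Leg 3 (N11°E, 1510 m): east 1510 sin 11° = 288.12, north 1510 cos 11° = 1482.26
Summing: -2811.74 m east, -5108.10 m north → (-2812, -5108).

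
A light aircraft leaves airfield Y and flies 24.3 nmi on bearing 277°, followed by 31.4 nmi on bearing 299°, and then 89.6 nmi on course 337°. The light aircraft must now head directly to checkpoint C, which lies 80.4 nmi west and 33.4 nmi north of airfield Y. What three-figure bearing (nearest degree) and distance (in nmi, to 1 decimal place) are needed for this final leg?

175°, 67.5 nmi

Leg 1 (277°, 24.3 nmi): east 24.3 sin 277° = -24.12, north 24.3 cos 277° = 2.96
Leg 2 (299°, 31.4 nmi): east 31.4 sin 299° = -27.46, north 31.4 cos 299° = 15.22
Leg 3 (337°, 89.6 nmi): east 89.6 sin 337° = -35.01, north 89.6 cos 337° = 82.48
Current position: (-86.59, 100.66). Target: (-80.4, 33.4). Remaining: Δeast = 6.19, Δnorth = -67.26.
Bearing = atan2(6.19, -67.26) mod 360° = 174.74°; distance = √((6.19)² + (-67.26)²) = 67.546 nmi.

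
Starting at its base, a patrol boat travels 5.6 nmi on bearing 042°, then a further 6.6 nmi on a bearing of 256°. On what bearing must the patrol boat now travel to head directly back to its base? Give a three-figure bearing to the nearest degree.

Leg 1 (042°, 5.6 nmi): east 5.6 sin 42° = 3.75, north 5.6 cos 42° = 4.16
Leg 2 (256°, 6.6 nmi): east 6.6 sin 256° = -6.40, north 6.6 cos 256° = -1.60
Net displacement: -2.66 east, 2.56 north. Direction back to start is (2.66, -2.56): bearing = atan2(2.66, -2.56) mod 360° = 133.99° ≈ 134°.

134°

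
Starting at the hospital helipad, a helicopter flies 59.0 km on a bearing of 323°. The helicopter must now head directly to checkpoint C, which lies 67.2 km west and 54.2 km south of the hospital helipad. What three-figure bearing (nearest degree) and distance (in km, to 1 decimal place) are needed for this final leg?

Leg 1 (323°, 59.0 km): east 59.0 sin 323° = -35.51, north 59.0 cos 323° = 47.12
Current position: (-35.51, 47.12). Target: (-67.2, -54.2). Remaining: Δeast = -31.69, Δnorth = -101.32.
Bearing = atan2(-31.69, -101.32) mod 360° = 197.37°; distance = √((-31.69)² + (-101.32)²) = 106.161 km.

197°, 106.2 km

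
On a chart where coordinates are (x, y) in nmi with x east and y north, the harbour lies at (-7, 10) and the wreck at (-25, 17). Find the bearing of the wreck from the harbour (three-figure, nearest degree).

Δeast = -25 − -7 = -18.00; Δnorth = 17 − 10 = 7.00.
Bearing = atan2(Δeast, Δnorth) mod 360° = 291.25° ≈ 291°.

291°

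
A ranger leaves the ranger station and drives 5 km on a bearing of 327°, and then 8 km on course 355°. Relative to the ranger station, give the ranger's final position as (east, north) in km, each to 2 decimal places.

Leg 1 (327°, 5 km): east 5 sin 327° = -2.72, north 5 cos 327° = 4.19
Leg 2 (355°, 8 km): east 8 sin 355° = -0.70, north 8 cos 355° = 7.97
Summing: -3.42 km east, 12.16 km north → (-3.42, 12.16).

(-3.42, 12.16)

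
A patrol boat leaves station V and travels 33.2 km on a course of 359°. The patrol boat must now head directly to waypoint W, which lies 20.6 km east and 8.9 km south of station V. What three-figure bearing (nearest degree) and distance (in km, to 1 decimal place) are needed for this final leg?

153°, 47.1 km

Leg 1 (359°, 33.2 km): east 33.2 sin 359° = -0.58, north 33.2 cos 359° = 33.19
Current position: (-0.58, 33.19). Target: (20.6, -8.9). Remaining: Δeast = 21.18, Δnorth = -42.09.
Bearing = atan2(21.18, -42.09) mod 360° = 153.29°; distance = √((21.18)² + (-42.09)²) = 47.123 km.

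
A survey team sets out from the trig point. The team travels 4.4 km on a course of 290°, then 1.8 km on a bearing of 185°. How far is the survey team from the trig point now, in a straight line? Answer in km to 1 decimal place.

4.3 km

Leg 1 (290°, 4.4 km): east 4.4 sin 290° = -4.13, north 4.4 cos 290° = 1.50
Leg 2 (185°, 1.8 km): east 1.8 sin 185° = -0.16, north 1.8 cos 185° = -1.79
Net: -4.29 east, -0.29 north. Distance = √((-4.29)² + (-0.29)²) = 4.301 km.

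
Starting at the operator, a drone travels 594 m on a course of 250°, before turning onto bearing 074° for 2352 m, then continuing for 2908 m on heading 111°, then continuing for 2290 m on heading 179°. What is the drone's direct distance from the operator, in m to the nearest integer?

Leg 1 (250°, 594 m): east 594 sin 250° = -558.18, north 594 cos 250° = -203.16
Leg 2 (074°, 2352 m): east 2352 sin 74° = 2260.89, north 2352 cos 74° = 648.30
Leg 3 (111°, 2908 m): east 2908 sin 111° = 2714.85, north 2908 cos 111° = -1042.13
Leg 4 (179°, 2290 m): east 2290 sin 179° = 39.97, north 2290 cos 179° = -2289.65
Net: 4457.53 east, -2886.65 north. Distance = √((4457.53)² + (-2886.65)²) = 5310.582 m.

5311 m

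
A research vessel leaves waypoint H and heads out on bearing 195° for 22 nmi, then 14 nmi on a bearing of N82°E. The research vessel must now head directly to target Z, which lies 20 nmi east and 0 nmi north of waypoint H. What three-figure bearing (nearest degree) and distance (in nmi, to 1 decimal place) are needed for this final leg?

032°, 22.6 nmi

Leg 1 (195°, 22 nmi): east 22 sin 195° = -5.69, north 22 cos 195° = -21.25
Leg 2 (N82°E, 14 nmi): east 14 sin 82° = 13.86, north 14 cos 82° = 1.95
Current position: (8.17, -19.30). Target: (20, 0). Remaining: Δeast = 11.83, Δnorth = 19.30.
Bearing = atan2(11.83, 19.30) mod 360° = 31.50°; distance = √((11.83)² + (19.30)²) = 22.639 nmi.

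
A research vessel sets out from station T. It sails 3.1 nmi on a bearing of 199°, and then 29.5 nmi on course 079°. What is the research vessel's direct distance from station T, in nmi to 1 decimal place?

Leg 1 (199°, 3.1 nmi): east 3.1 sin 199° = -1.01, north 3.1 cos 199° = -2.93
Leg 2 (079°, 29.5 nmi): east 29.5 sin 79° = 28.96, north 29.5 cos 79° = 5.63
Net: 27.95 east, 2.70 north. Distance = √((27.95)² + (2.70)²) = 28.079 nmi.

28.1 nmi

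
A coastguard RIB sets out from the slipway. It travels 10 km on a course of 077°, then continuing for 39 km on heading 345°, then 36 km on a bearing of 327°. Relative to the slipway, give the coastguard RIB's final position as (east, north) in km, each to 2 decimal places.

(-19.96, 70.11)

Leg 1 (077°, 10 km): east 10 sin 77° = 9.74, north 10 cos 77° = 2.25
Leg 2 (345°, 39 km): east 39 sin 345° = -10.09, north 39 cos 345° = 37.67
Leg 3 (327°, 36 km): east 36 sin 327° = -19.61, north 36 cos 327° = 30.19
Summing: -19.96 km east, 70.11 km north → (-19.96, 70.11).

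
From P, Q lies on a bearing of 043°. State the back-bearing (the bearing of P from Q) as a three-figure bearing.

Back-bearing = 043° + 180° = 223°.

223°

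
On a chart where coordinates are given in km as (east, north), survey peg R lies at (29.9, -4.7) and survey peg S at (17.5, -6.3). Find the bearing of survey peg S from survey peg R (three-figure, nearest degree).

Δeast = 17.5 − 29.9 = -12.40; Δnorth = -6.3 − -4.7 = -1.60.
Bearing = atan2(Δeast, Δnorth) mod 360° = 262.65° ≈ 263°.

263°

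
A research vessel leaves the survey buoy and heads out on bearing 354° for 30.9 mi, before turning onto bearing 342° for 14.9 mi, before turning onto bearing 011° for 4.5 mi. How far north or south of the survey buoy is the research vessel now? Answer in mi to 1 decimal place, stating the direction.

49.3 mi north

Leg 1 (354°, 30.9 mi): east 30.9 sin 354° = -3.23, north 30.9 cos 354° = 30.73
Leg 2 (342°, 14.9 mi): east 14.9 sin 342° = -4.60, north 14.9 cos 342° = 14.17
Leg 3 (011°, 4.5 mi): east 4.5 sin 11° = 0.86, north 4.5 cos 11° = 4.42
Net north component: 49.32 mi.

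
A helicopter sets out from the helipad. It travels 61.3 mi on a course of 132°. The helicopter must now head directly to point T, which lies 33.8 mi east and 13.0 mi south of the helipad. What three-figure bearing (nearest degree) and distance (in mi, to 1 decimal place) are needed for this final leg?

Leg 1 (132°, 61.3 mi): east 61.3 sin 132° = 45.55, north 61.3 cos 132° = -41.02
Current position: (45.55, -41.02). Target: (33.8, -13.0). Remaining: Δeast = -11.75, Δnorth = 28.02.
Bearing = atan2(-11.75, 28.02) mod 360° = 337.24°; distance = √((-11.75)² + (28.02)²) = 30.384 mi.

337°, 30.4 mi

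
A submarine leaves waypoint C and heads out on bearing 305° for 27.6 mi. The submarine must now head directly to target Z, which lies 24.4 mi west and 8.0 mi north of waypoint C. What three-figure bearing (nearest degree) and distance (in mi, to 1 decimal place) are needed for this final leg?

Leg 1 (305°, 27.6 mi): east 27.6 sin 305° = -22.61, north 27.6 cos 305° = 15.83
Current position: (-22.61, 15.83). Target: (-24.4, 8.0). Remaining: Δeast = -1.79, Δnorth = -7.83.
Bearing = atan2(-1.79, -7.83) mod 360° = 192.89°; distance = √((-1.79)² + (-7.83)²) = 8.033 mi.

193°, 8.0 mi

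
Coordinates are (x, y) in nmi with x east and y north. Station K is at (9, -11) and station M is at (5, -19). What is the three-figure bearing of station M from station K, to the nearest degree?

207°

Δeast = 5 − 9 = -4.00; Δnorth = -19 − -11 = -8.00.
Bearing = atan2(Δeast, Δnorth) mod 360° = 206.57° ≈ 207°.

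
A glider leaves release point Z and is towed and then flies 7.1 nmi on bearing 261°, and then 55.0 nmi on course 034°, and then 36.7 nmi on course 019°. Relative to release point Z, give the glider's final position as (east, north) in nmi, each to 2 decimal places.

(35.69, 79.19)

Leg 1 (261°, 7.1 nmi): east 7.1 sin 261° = -7.01, north 7.1 cos 261° = -1.11
Leg 2 (034°, 55.0 nmi): east 55.0 sin 34° = 30.76, north 55.0 cos 34° = 45.60
Leg 3 (019°, 36.7 nmi): east 36.7 sin 19° = 11.95, north 36.7 cos 19° = 34.70
Summing: 35.69 nmi east, 79.19 nmi north → (35.69, 79.19).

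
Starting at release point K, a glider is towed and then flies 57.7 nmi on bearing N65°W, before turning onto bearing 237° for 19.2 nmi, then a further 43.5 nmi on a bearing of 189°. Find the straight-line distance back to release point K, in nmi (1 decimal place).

80.6 nmi

Leg 1 (N65°W, 57.7 nmi): east 57.7 sin 295° = -52.29, north 57.7 cos 295° = 24.39
Leg 2 (237°, 19.2 nmi): east 19.2 sin 237° = -16.10, north 19.2 cos 237° = -10.46
Leg 3 (189°, 43.5 nmi): east 43.5 sin 189° = -6.80, north 43.5 cos 189° = -42.96
Net: -75.20 east, -29.04 north. Distance = √((-75.20)² + (-29.04)²) = 80.612 nmi.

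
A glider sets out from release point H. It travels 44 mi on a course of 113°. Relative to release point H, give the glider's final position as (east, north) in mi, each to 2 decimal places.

(40.50, -17.19)

Leg 1 (113°, 44 mi): east 44 sin 113° = 40.50, north 44 cos 113° = -17.19
Summing: 40.50 mi east, -17.19 mi north → (40.50, -17.19).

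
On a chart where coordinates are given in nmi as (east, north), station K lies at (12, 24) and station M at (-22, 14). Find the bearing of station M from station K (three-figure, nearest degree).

Δeast = -22 − 12 = -34.00; Δnorth = 14 − 24 = -10.00.
Bearing = atan2(Δeast, Δnorth) mod 360° = 253.61° ≈ 254°.

254°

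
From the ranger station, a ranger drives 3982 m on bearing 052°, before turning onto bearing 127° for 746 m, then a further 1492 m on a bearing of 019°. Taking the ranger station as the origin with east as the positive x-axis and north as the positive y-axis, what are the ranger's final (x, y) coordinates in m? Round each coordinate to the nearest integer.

(4219, 3413)

Leg 1 (052°, 3982 m): east 3982 sin 52° = 3137.86, north 3982 cos 52° = 2451.56
Leg 2 (127°, 746 m): east 746 sin 127° = 595.78, north 746 cos 127° = -448.95
Leg 3 (019°, 1492 m): east 1492 sin 19° = 485.75, north 1492 cos 19° = 1410.71
Summing: 4219.39 m east, 3413.32 m north → (4219, 3413).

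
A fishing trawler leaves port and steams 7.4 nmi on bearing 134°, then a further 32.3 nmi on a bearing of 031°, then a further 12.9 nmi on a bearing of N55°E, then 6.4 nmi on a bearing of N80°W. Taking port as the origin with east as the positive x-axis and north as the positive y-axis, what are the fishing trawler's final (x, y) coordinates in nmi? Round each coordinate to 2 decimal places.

(26.22, 31.06)

Leg 1 (134°, 7.4 nmi): east 7.4 sin 134° = 5.32, north 7.4 cos 134° = -5.14
Leg 2 (031°, 32.3 nmi): east 32.3 sin 31° = 16.64, north 32.3 cos 31° = 27.69
Leg 3 (N55°E, 12.9 nmi): east 12.9 sin 55° = 10.57, north 12.9 cos 55° = 7.40
Leg 4 (N80°W, 6.4 nmi): east 6.4 sin 280° = -6.30, north 6.4 cos 280° = 1.11
Summing: 26.22 nmi east, 31.06 nmi north → (26.22, 31.06).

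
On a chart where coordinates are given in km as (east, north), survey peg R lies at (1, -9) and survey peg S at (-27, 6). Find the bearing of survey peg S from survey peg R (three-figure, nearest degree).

Δeast = -27 − 1 = -28.00; Δnorth = 6 − -9 = 15.00.
Bearing = atan2(Δeast, Δnorth) mod 360° = 298.18° ≈ 298°.

298°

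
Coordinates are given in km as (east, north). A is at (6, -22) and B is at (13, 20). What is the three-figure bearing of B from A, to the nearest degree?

Δeast = 13 − 6 = 7.00; Δnorth = 20 − -22 = 42.00.
Bearing = atan2(Δeast, Δnorth) mod 360° = 9.46° ≈ 009°.

009°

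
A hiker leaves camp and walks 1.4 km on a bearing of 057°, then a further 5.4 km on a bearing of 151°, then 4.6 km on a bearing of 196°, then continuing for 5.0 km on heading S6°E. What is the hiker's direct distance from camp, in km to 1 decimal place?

Leg 1 (057°, 1.4 km): east 1.4 sin 57° = 1.17, north 1.4 cos 57° = 0.76
Leg 2 (151°, 5.4 km): east 5.4 sin 151° = 2.62, north 5.4 cos 151° = -4.72
Leg 3 (196°, 4.6 km): east 4.6 sin 196° = -1.27, north 4.6 cos 196° = -4.42
Leg 4 (S6°E, 5.0 km): east 5.0 sin 174° = 0.52, north 5.0 cos 174° = -4.97
Net: 3.05 east, -13.35 north. Distance = √((3.05)² + (-13.35)²) = 13.698 km.

13.7 km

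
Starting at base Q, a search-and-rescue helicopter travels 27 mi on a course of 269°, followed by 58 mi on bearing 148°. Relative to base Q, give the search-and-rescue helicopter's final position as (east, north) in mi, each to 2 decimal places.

(3.74, -49.66)

Leg 1 (269°, 27 mi): east 27 sin 269° = -27.00, north 27 cos 269° = -0.47
Leg 2 (148°, 58 mi): east 58 sin 148° = 30.74, north 58 cos 148° = -49.19
Summing: 3.74 mi east, -49.66 mi north → (3.74, -49.66).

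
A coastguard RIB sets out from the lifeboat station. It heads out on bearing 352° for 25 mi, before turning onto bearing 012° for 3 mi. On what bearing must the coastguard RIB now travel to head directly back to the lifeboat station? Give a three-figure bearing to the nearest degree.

Leg 1 (352°, 25 mi): east 25 sin 352° = -3.48, north 25 cos 352° = 24.76
Leg 2 (012°, 3 mi): east 3 sin 12° = 0.62, north 3 cos 12° = 2.93
Net displacement: -2.86 east, 27.69 north. Direction back to start is (2.86, -27.69): bearing = atan2(2.86, -27.69) mod 360° = 174.11° ≈ 174°.

174°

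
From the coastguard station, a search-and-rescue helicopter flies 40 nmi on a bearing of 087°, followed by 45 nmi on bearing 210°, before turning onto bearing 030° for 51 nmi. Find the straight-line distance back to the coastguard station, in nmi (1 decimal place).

Leg 1 (087°, 40 nmi): east 40 sin 87° = 39.95, north 40 cos 87° = 2.09
Leg 2 (210°, 45 nmi): east 45 sin 210° = -22.50, north 45 cos 210° = -38.97
Leg 3 (030°, 51 nmi): east 51 sin 30° = 25.50, north 51 cos 30° = 44.17
Net: 42.95 east, 7.29 north. Distance = √((42.95)² + (7.29)²) = 43.559 nmi.

43.6 nmi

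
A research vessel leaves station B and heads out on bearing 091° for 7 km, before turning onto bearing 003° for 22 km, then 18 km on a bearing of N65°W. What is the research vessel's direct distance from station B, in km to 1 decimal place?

30.6 km

Leg 1 (091°, 7 km): east 7 sin 91° = 7.00, north 7 cos 91° = -0.12
Leg 2 (003°, 22 km): east 22 sin 3° = 1.15, north 22 cos 3° = 21.97
Leg 3 (N65°W, 18 km): east 18 sin 295° = -16.31, north 18 cos 295° = 7.61
Net: -8.16 east, 29.45 north. Distance = √((-8.16)² + (29.45)²) = 30.565 km.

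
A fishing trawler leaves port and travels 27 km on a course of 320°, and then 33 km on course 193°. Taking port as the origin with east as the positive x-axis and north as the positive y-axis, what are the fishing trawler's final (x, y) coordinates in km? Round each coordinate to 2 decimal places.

Leg 1 (320°, 27 km): east 27 sin 320° = -17.36, north 27 cos 320° = 20.68
Leg 2 (193°, 33 km): east 33 sin 193° = -7.42, north 33 cos 193° = -32.15
Summing: -24.78 km east, -11.47 km north → (-24.78, -11.47).

(-24.78, -11.47)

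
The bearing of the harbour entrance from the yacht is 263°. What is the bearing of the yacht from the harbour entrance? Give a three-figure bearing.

083°

Back-bearing = 263° − 180° = 083°.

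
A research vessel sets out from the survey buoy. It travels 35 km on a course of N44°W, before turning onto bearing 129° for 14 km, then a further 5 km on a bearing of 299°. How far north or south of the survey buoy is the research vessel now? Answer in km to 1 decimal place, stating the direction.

Leg 1 (N44°W, 35 km): east 35 sin 316° = -24.31, north 35 cos 316° = 25.18
Leg 2 (129°, 14 km): east 14 sin 129° = 10.88, north 14 cos 129° = -8.81
Leg 3 (299°, 5 km): east 5 sin 299° = -4.37, north 5 cos 299° = 2.42
Net north component: 18.79 km.

18.8 km north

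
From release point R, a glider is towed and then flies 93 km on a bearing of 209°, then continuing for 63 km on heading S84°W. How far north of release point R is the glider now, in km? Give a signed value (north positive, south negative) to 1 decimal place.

-87.9 km

Leg 1 (209°, 93 km): east 93 sin 209° = -45.09, north 93 cos 209° = -81.34
Leg 2 (S84°W, 63 km): east 63 sin 264° = -62.65, north 63 cos 264° = -6.59
Net north component: -87.92 km.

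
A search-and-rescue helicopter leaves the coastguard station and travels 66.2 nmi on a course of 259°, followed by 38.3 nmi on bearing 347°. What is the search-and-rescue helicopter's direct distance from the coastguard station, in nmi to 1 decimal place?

Leg 1 (259°, 66.2 nmi): east 66.2 sin 259° = -64.98, north 66.2 cos 259° = -12.63
Leg 2 (347°, 38.3 nmi): east 38.3 sin 347° = -8.62, north 38.3 cos 347° = 37.32
Net: -73.60 east, 24.69 north. Distance = √((-73.60)² + (24.69)²) = 77.629 nmi.

77.6 nmi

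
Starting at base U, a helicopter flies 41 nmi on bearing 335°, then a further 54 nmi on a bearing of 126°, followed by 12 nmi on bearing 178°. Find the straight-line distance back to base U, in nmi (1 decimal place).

27.6 nmi

Leg 1 (335°, 41 nmi): east 41 sin 335° = -17.33, north 41 cos 335° = 37.16
Leg 2 (126°, 54 nmi): east 54 sin 126° = 43.69, north 54 cos 126° = -31.74
Leg 3 (178°, 12 nmi): east 12 sin 178° = 0.42, north 12 cos 178° = -11.99
Net: 26.78 east, -6.57 north. Distance = √((26.78)² + (-6.57)²) = 27.574 nmi.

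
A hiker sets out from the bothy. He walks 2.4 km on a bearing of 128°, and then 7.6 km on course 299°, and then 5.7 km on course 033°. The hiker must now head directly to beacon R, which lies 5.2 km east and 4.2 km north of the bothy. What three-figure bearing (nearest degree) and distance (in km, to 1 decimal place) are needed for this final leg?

Leg 1 (128°, 2.4 km): east 2.4 sin 128° = 1.89, north 2.4 cos 128° = -1.48
Leg 2 (299°, 7.6 km): east 7.6 sin 299° = -6.65, north 7.6 cos 299° = 3.68
Leg 3 (033°, 5.7 km): east 5.7 sin 33° = 3.10, north 5.7 cos 33° = 4.78
Current position: (-1.65, 6.99). Target: (5.2, 4.2). Remaining: Δeast = 6.85, Δnorth = -2.79.
Bearing = atan2(6.85, -2.79) mod 360° = 112.14°; distance = √((6.85)² + (-2.79)²) = 7.397 km.

112°, 7.4 km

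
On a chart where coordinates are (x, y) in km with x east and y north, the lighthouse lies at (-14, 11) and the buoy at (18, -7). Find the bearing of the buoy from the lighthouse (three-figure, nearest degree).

Δeast = 18 − -14 = 32.00; Δnorth = -7 − 11 = -18.00.
Bearing = atan2(Δeast, Δnorth) mod 360° = 119.36° ≈ 119°.

119°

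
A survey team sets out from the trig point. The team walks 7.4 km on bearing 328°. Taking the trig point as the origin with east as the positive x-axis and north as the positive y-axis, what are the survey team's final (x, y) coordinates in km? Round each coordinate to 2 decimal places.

(-3.92, 6.28)

Leg 1 (328°, 7.4 km): east 7.4 sin 328° = -3.92, north 7.4 cos 328° = 6.28
Summing: -3.92 km east, 6.28 km north → (-3.92, 6.28).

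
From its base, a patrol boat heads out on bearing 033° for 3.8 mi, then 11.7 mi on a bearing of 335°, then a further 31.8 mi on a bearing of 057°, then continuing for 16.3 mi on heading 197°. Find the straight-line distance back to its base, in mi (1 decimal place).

24.6 mi

Leg 1 (033°, 3.8 mi): east 3.8 sin 33° = 2.07, north 3.8 cos 33° = 3.19
Leg 2 (335°, 11.7 mi): east 11.7 sin 335° = -4.94, north 11.7 cos 335° = 10.60
Leg 3 (057°, 31.8 mi): east 31.8 sin 57° = 26.67, north 31.8 cos 57° = 17.32
Leg 4 (197°, 16.3 mi): east 16.3 sin 197° = -4.77, north 16.3 cos 197° = -15.59
Net: 19.03 east, 15.52 north. Distance = √((19.03)² + (15.52)²) = 24.557 mi.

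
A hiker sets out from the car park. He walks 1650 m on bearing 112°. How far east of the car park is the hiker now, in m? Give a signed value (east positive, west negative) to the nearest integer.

1530 m

Leg 1 (112°, 1650 m): east 1650 sin 112° = 1529.85, north 1650 cos 112° = -618.10
Net east component: 1529.85 m.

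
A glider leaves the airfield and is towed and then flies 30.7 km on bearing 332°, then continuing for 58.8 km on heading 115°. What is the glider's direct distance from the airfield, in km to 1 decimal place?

Leg 1 (332°, 30.7 km): east 30.7 sin 332° = -14.41, north 30.7 cos 332° = 27.11
Leg 2 (115°, 58.8 km): east 58.8 sin 115° = 53.29, north 58.8 cos 115° = -24.85
Net: 38.88 east, 2.26 north. Distance = √((38.88)² + (2.26)²) = 38.944 km.

38.9 km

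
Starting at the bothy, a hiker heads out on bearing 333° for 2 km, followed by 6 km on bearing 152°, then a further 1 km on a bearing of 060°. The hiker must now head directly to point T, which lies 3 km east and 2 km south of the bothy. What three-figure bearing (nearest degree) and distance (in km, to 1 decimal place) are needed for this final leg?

Leg 1 (333°, 2 km): east 2 sin 333° = -0.91, north 2 cos 333° = 1.78
Leg 2 (152°, 6 km): east 6 sin 152° = 2.82, north 6 cos 152° = -5.30
Leg 3 (060°, 1 km): east 1 sin 60° = 0.87, north 1 cos 60° = 0.50
Current position: (2.77, -3.02). Target: (3, -2). Remaining: Δeast = 0.23, Δnorth = 1.02.
Bearing = atan2(0.23, 1.02) mod 360° = 12.50°; distance = √((0.23)² + (1.02)²) = 1.040 km.

012°, 1.0 km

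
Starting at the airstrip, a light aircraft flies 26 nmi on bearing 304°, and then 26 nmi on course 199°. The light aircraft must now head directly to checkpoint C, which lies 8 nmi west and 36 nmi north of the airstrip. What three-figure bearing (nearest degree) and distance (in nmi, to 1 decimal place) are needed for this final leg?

026°, 51.0 nmi

Leg 1 (304°, 26 nmi): east 26 sin 304° = -21.55, north 26 cos 304° = 14.54
Leg 2 (199°, 26 nmi): east 26 sin 199° = -8.46, north 26 cos 199° = -24.58
Current position: (-30.02, -10.04). Target: (-8, 36). Remaining: Δeast = 22.02, Δnorth = 46.04.
Bearing = atan2(22.02, 46.04) mod 360° = 25.56°; distance = √((22.02)² + (46.04)²) = 51.039 nmi.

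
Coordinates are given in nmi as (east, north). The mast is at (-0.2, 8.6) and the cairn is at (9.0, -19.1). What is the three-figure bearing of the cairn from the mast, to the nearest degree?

162°

Δeast = 9.0 − -0.2 = 9.20; Δnorth = -19.1 − 8.6 = -27.70.
Bearing = atan2(Δeast, Δnorth) mod 360° = 161.63° ≈ 162°.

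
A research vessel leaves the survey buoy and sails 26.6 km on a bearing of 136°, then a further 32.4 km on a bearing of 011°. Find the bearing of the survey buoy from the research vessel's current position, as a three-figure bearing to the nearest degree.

Leg 1 (136°, 26.6 km): east 26.6 sin 136° = 18.48, north 26.6 cos 136° = -19.13
Leg 2 (011°, 32.4 km): east 32.4 sin 11° = 6.18, north 32.4 cos 11° = 31.80
Net displacement: 24.66 east, 12.67 north. Direction back to start is (-24.66, -12.67): bearing = atan2(-24.66, -12.67) mod 360° = 242.81° ≈ 243°.

243°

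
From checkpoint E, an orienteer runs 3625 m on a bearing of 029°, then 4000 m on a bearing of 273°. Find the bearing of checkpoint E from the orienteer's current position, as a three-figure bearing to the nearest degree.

146°

Leg 1 (029°, 3625 m): east 3625 sin 29° = 1757.43, north 3625 cos 29° = 3170.50
Leg 2 (273°, 4000 m): east 4000 sin 273° = -3994.52, north 4000 cos 273° = 209.34
Net displacement: -2237.08 east, 3379.84 north. Direction back to start is (2237.08, -3379.84): bearing = atan2(2237.08, -3379.84) mod 360° = 146.50° ≈ 146°.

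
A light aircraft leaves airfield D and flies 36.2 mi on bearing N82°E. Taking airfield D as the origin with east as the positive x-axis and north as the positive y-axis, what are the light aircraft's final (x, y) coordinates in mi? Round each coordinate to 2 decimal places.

(35.85, 5.04)

Leg 1 (N82°E, 36.2 mi): east 36.2 sin 82° = 35.85, north 36.2 cos 82° = 5.04
Summing: 35.85 mi east, 5.04 mi north → (35.85, 5.04).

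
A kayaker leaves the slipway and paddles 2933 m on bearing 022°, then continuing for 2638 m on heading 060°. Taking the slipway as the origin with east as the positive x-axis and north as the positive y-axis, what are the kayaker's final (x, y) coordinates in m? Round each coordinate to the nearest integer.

(3383, 4038)

Leg 1 (022°, 2933 m): east 2933 sin 22° = 1098.72, north 2933 cos 22° = 2719.43
Leg 2 (060°, 2638 m): east 2638 sin 60° = 2284.58, north 2638 cos 60° = 1319.00
Summing: 3383.30 m east, 4038.43 m north → (3383, 4038).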